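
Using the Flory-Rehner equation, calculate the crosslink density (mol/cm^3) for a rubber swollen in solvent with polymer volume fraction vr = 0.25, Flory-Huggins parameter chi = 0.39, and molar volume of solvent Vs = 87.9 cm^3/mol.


ln(1 - vr) = ln(1 - 0.25) = -0.2877
Numerator = -((-0.2877) + 0.25 + 0.39 * 0.25^2) = 0.0133
Denominator = 87.9 * (0.25^(1/3) - 0.25/2) = 44.3860
nu = 0.0133 / 44.3860 = 2.9980e-04 mol/cm^3

2.9980e-04 mol/cm^3


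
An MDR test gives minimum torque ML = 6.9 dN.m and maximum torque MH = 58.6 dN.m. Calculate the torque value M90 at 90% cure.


M90 = ML + 0.9 * (MH - ML)
M90 = 6.9 + 0.9 * (58.6 - 6.9)
M90 = 6.9 + 0.9 * 51.7
M90 = 53.43 dN.m

53.43 dN.m


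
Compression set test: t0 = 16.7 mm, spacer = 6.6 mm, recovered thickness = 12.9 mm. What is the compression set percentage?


CS = (t0 - recovered) / (t0 - ts) * 100
= (16.7 - 12.9) / (16.7 - 6.6) * 100
= 3.8 / 10.1 * 100
= 37.6%

37.6%


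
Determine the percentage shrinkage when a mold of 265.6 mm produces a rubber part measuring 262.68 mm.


Shrinkage = (mold - part) / mold * 100
= (265.6 - 262.68) / 265.6 * 100
= 2.92 / 265.6 * 100
= 1.1%

1.1%


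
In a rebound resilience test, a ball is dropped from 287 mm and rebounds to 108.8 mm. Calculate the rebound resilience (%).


Resilience = h_rebound / h_drop * 100
= 108.8 / 287 * 100
= 37.9%

37.9%


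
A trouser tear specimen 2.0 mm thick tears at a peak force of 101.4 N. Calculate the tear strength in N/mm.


Tear strength = force / thickness
= 101.4 / 2.0
= 50.7 N/mm

50.7 N/mm


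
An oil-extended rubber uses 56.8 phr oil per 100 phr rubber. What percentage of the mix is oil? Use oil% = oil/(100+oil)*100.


Oil % = oil / (100 + oil) * 100
= 56.8 / (100 + 56.8) * 100
= 56.8 / 156.8 * 100
= 36.22%

36.22%


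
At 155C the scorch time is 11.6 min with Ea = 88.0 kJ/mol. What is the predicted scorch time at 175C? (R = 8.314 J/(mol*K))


Convert temperatures: T1 = 155 + 273.15 = 428.15 K, T2 = 175 + 273.15 = 448.15 K
ts2_new = 11.6 * exp(88000 / 8.314 * (1/448.15 - 1/428.15))
1/T2 - 1/T1 = -1.0423e-04
ts2_new = 3.85 min

3.85 min


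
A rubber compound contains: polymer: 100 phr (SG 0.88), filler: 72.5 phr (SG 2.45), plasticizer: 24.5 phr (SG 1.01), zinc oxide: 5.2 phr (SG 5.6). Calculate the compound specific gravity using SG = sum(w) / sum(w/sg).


Sum of weights = 202.2
Volume contributions:
  polymer: 100/0.88 = 113.6364
  filler: 72.5/2.45 = 29.5918
  plasticizer: 24.5/1.01 = 24.2574
  zinc oxide: 5.2/5.6 = 0.9286
Sum of volumes = 168.4142
SG = 202.2 / 168.4142 = 1.201

SG = 1.201


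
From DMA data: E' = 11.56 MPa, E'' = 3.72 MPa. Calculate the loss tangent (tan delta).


tan delta = E'' / E'
= 3.72 / 11.56
= 0.3218

tan delta = 0.3218


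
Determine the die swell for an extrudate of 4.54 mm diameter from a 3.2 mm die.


Die swell ratio = D_extrudate / D_die
= 4.54 / 3.2
= 1.419

Die swell = 1.419


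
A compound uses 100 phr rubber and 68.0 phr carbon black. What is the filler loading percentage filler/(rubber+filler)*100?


Filler % = filler / (rubber + filler) * 100
= 68.0 / (100 + 68.0) * 100
= 68.0 / 168.0 * 100
= 40.48%

40.48%


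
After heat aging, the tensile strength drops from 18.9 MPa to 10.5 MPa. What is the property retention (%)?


Retention = aged / original * 100
= 10.5 / 18.9 * 100
= 55.6%

55.6%


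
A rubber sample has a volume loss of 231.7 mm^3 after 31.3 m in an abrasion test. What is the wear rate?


Rate = volume_loss / distance
= 231.7 / 31.3
= 7.403 mm^3/m

7.403 mm^3/m


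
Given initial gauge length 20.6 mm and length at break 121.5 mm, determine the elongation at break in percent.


Elongation = (Lf - L0) / L0 * 100
= (121.5 - 20.6) / 20.6 * 100
= 100.9 / 20.6 * 100
= 489.8%

489.8%


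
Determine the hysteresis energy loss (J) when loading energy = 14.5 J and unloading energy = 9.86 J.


Hysteresis loss = loading - unloading
= 14.5 - 9.86
= 4.64 J

4.64 J


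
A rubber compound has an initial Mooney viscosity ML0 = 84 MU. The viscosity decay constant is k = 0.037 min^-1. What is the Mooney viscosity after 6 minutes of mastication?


ML = ML0 * exp(-k * t)
ML = 84 * exp(-0.037 * 6)
ML = 84 * 0.8009
ML = 67.28 MU

67.28 MU


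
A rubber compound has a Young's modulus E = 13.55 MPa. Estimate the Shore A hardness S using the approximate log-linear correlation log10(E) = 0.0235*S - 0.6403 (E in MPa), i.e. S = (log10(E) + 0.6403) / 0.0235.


log10(E) = 0.0235*S - 0.6403  =>  S = (log10(E) + 0.6403) / 0.0235
log10(13.55) = 1.131939
S = (1.131939 + 0.6403) / 0.0235 = 1.772239 / 0.0235
S = 75.4

Shore A = 75.4


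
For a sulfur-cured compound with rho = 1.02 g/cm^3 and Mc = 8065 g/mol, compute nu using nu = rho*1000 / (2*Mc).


nu = rho * 1000 / (2 * Mc)
nu = 1.02 * 1000 / (2 * 8065)
nu = 1020.0 / 16130
nu = 0.0632 mol/L

0.0632 mol/L


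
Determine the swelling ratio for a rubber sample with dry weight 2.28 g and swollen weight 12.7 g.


Q = W_swollen / W_dry
Q = 12.7 / 2.28
Q = 5.57

Q = 5.57


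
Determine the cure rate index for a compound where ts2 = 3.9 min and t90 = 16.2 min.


CRI = 100 / (t90 - ts2)
= 100 / (16.2 - 3.9)
= 100 / 12.3
= 8.13 min^-1

8.13 min^-1


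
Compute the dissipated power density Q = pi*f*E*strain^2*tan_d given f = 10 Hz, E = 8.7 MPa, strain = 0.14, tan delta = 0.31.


Q = pi * f * E * strain^2 * tan_d
= pi * 10 * 8.7 * 0.14^2 * 0.31
= pi * 10 * 8.7 * 0.0196 * 0.31
= 1.6607

Q = 1.6607


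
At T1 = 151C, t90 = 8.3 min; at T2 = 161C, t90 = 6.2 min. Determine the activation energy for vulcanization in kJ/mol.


T1 = 424.15 K, T2 = 434.15 K
1/T1 - 1/T2 = 5.4305e-05
ln(t1/t2) = ln(8.3/6.2) = 0.2917
Ea = 8.314 * 0.2917 / 5.4305e-05 = 44659.6166 J/mol
Ea = 44.66 kJ/mol

44.66 kJ/mol


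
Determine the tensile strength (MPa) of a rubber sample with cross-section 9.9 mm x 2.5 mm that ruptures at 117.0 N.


Area = width * thickness = 9.9 * 2.5 = 24.75 mm^2
TS = force / area = 117.0 / 24.75 = 4.73 MPa

4.73 MPa


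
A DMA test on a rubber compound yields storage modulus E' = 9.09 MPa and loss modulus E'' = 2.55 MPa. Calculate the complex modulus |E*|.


|E*| = sqrt(E'^2 + E''^2)
= sqrt(9.09^2 + 2.55^2)
= sqrt(82.6281 + 6.5025)
= 9.441 MPa

9.441 MPa


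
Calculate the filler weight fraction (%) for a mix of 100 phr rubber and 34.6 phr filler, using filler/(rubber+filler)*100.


Filler % = filler / (rubber + filler) * 100
= 34.6 / (100 + 34.6) * 100
= 34.6 / 134.6 * 100
= 25.71%

25.71%


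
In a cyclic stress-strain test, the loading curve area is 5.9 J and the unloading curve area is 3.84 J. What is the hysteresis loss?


Hysteresis loss = loading - unloading
= 5.9 - 3.84
= 2.06 J

2.06 J


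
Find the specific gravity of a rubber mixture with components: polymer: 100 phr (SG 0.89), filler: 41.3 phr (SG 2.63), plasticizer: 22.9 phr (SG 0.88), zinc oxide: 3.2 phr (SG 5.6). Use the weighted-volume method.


Sum of weights = 167.4
Volume contributions:
  polymer: 100/0.89 = 112.3596
  filler: 41.3/2.63 = 15.7034
  plasticizer: 22.9/0.88 = 26.0227
  zinc oxide: 3.2/5.6 = 0.5714
Sum of volumes = 154.6571
SG = 167.4 / 154.6571 = 1.082

SG = 1.082


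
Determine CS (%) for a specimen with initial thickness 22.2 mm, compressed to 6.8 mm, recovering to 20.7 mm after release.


CS = (t0 - recovered) / (t0 - ts) * 100
= (22.2 - 20.7) / (22.2 - 6.8) * 100
= 1.5 / 15.4 * 100
= 9.7%

9.7%


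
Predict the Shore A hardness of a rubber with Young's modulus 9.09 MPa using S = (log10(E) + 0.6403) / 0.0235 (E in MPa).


log10(E) = 0.0235*S - 0.6403  =>  S = (log10(E) + 0.6403) / 0.0235
log10(9.09) = 0.958564
S = (0.958564 + 0.6403) / 0.0235 = 1.598864 / 0.0235
S = 68.0

Shore A = 68.0


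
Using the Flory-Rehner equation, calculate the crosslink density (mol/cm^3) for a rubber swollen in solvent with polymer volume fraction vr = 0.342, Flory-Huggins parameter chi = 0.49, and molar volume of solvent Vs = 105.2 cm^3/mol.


ln(1 - vr) = ln(1 - 0.342) = -0.4186
Numerator = -((-0.4186) + 0.342 + 0.49 * 0.342^2) = 0.0192
Denominator = 105.2 * (0.342^(1/3) - 0.342/2) = 55.5792
nu = 0.0192 / 55.5792 = 3.4614e-04 mol/cm^3

3.4614e-04 mol/cm^3


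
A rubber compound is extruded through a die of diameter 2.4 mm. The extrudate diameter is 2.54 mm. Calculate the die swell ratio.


Die swell ratio = D_extrudate / D_die
= 2.54 / 2.4
= 1.058

Die swell = 1.058


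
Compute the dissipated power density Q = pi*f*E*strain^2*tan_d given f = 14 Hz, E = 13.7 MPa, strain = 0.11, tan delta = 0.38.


Q = pi * f * E * strain^2 * tan_d
= pi * 14 * 13.7 * 0.11^2 * 0.38
= pi * 14 * 13.7 * 0.0121 * 0.38
= 2.7706

Q = 2.7706


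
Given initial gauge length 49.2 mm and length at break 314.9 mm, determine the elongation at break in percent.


Elongation = (Lf - L0) / L0 * 100
= (314.9 - 49.2) / 49.2 * 100
= 265.7 / 49.2 * 100
= 540.0%

540.0%


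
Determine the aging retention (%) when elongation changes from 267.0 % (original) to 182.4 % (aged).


Retention = aged / original * 100
= 182.4 / 267.0 * 100
= 68.3%

68.3%


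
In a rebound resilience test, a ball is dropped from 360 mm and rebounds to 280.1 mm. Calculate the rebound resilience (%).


Resilience = h_rebound / h_drop * 100
= 280.1 / 360 * 100
= 77.8%

77.8%


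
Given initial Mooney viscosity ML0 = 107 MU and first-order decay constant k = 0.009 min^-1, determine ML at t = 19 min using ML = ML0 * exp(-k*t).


ML = ML0 * exp(-k * t)
ML = 107 * exp(-0.009 * 19)
ML = 107 * 0.8428
ML = 90.18 MU

90.18 MU


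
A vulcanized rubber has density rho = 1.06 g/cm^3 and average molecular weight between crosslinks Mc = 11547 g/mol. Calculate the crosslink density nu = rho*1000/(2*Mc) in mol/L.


nu = rho * 1000 / (2 * Mc)
nu = 1.06 * 1000 / (2 * 11547)
nu = 1060.0 / 23094
nu = 0.0459 mol/L

0.0459 mol/L


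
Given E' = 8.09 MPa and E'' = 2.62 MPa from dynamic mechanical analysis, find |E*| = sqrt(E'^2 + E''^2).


|E*| = sqrt(E'^2 + E''^2)
= sqrt(8.09^2 + 2.62^2)
= sqrt(65.4481 + 6.8644)
= 8.504 MPa

8.504 MPa


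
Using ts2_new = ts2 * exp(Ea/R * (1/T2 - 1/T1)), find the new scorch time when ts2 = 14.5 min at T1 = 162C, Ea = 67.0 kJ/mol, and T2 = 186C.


Convert temperatures: T1 = 162 + 273.15 = 435.15 K, T2 = 186 + 273.15 = 459.15 K
ts2_new = 14.5 * exp(67000 / 8.314 * (1/459.15 - 1/435.15))
1/T2 - 1/T1 = -1.2012e-04
ts2_new = 5.51 min

5.51 min


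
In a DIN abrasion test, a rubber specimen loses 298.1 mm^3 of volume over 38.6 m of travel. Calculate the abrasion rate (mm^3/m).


Rate = volume_loss / distance
= 298.1 / 38.6
= 7.723 mm^3/m

7.723 mm^3/m


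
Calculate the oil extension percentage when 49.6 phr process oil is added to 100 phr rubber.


Oil % = oil / (100 + oil) * 100
= 49.6 / (100 + 49.6) * 100
= 49.6 / 149.6 * 100
= 33.16%

33.16%


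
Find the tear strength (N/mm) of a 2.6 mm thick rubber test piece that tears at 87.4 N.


Tear strength = force / thickness
= 87.4 / 2.6
= 33.62 N/mm

33.62 N/mm


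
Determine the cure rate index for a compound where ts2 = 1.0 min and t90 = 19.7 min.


CRI = 100 / (t90 - ts2)
= 100 / (19.7 - 1.0)
= 100 / 18.7
= 5.35 min^-1

5.35 min^-1


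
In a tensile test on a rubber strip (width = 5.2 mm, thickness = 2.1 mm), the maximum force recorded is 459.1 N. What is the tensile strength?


Area = width * thickness = 5.2 * 2.1 = 10.92 mm^2
TS = force / area = 459.1 / 10.92 = 42.04 MPa

42.04 MPa


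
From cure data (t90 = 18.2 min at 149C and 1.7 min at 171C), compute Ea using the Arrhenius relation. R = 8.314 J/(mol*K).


T1 = 422.15 K, T2 = 444.15 K
1/T1 - 1/T2 = 1.1733e-04
ln(t1/t2) = ln(18.2/1.7) = 2.3708
Ea = 8.314 * 2.3708 / 1.1733e-04 = 167987.7056 J/mol
Ea = 167.99 kJ/mol

167.99 kJ/mol


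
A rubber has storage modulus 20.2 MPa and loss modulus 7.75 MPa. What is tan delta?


tan delta = E'' / E'
= 7.75 / 20.2
= 0.3837

tan delta = 0.3837


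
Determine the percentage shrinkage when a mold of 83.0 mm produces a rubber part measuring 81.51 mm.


Shrinkage = (mold - part) / mold * 100
= (83.0 - 81.51) / 83.0 * 100
= 1.49 / 83.0 * 100
= 1.8%

1.8%


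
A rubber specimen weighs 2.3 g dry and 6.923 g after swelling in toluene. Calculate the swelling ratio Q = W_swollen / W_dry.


Q = W_swollen / W_dry
Q = 6.923 / 2.3
Q = 3.01

Q = 3.01


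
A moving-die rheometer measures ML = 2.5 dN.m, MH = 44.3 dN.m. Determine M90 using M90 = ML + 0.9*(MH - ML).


M90 = ML + 0.9 * (MH - ML)
M90 = 2.5 + 0.9 * (44.3 - 2.5)
M90 = 2.5 + 0.9 * 41.8
M90 = 40.12 dN.m

40.12 dN.m


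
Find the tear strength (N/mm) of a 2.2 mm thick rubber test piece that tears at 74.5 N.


Tear strength = force / thickness
= 74.5 / 2.2
= 33.86 N/mm

33.86 N/mm


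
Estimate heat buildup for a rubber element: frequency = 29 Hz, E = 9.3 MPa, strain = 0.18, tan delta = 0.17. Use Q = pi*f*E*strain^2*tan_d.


Q = pi * f * E * strain^2 * tan_d
= pi * 29 * 9.3 * 0.18^2 * 0.17
= pi * 29 * 9.3 * 0.0324 * 0.17
= 4.6669

Q = 4.6669


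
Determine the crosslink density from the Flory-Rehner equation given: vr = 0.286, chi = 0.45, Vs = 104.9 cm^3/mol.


ln(1 - vr) = ln(1 - 0.286) = -0.3369
Numerator = -((-0.3369) + 0.286 + 0.45 * 0.286^2) = 0.0141
Denominator = 104.9 * (0.286^(1/3) - 0.286/2) = 54.1130
nu = 0.0141 / 54.1130 = 2.5990e-04 mol/cm^3

2.5990e-04 mol/cm^3


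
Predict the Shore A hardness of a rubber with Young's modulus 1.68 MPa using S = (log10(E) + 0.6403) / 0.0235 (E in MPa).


log10(E) = 0.0235*S - 0.6403  =>  S = (log10(E) + 0.6403) / 0.0235
log10(1.68) = 0.225309
S = (0.225309 + 0.6403) / 0.0235 = 0.865609 / 0.0235
S = 36.8

Shore A = 36.8


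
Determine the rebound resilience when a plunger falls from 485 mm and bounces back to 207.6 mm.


Resilience = h_rebound / h_drop * 100
= 207.6 / 485 * 100
= 42.8%

42.8%


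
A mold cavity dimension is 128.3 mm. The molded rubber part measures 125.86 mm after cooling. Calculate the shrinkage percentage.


Shrinkage = (mold - part) / mold * 100
= (128.3 - 125.86) / 128.3 * 100
= 2.44 / 128.3 * 100
= 1.9%

1.9%


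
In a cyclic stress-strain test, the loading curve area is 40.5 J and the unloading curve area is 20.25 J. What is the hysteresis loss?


Hysteresis loss = loading - unloading
= 40.5 - 20.25
= 20.25 J

20.25 J


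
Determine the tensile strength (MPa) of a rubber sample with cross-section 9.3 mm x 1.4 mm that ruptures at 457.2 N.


Area = width * thickness = 9.3 * 1.4 = 13.02 mm^2
TS = force / area = 457.2 / 13.02 = 35.12 MPa

35.12 MPa


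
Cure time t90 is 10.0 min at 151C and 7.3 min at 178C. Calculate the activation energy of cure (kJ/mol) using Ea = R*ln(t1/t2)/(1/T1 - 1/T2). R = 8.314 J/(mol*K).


T1 = 424.15 K, T2 = 451.15 K
1/T1 - 1/T2 = 1.4110e-04
ln(t1/t2) = ln(10.0/7.3) = 0.3147
Ea = 8.314 * 0.3147 / 1.4110e-04 = 18543.7797 J/mol
Ea = 18.54 kJ/mol

18.54 kJ/mol


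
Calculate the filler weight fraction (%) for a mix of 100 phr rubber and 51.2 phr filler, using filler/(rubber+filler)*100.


Filler % = filler / (rubber + filler) * 100
= 51.2 / (100 + 51.2) * 100
= 51.2 / 151.2 * 100
= 33.86%

33.86%


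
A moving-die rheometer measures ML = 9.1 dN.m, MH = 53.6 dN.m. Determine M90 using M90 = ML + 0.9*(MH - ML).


M90 = ML + 0.9 * (MH - ML)
M90 = 9.1 + 0.9 * (53.6 - 9.1)
M90 = 9.1 + 0.9 * 44.5
M90 = 49.15 dN.m

49.15 dN.m


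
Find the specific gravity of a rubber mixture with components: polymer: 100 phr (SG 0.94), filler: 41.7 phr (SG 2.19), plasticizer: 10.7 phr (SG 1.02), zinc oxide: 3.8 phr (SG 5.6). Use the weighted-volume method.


Sum of weights = 156.2
Volume contributions:
  polymer: 100/0.94 = 106.3830
  filler: 41.7/2.19 = 19.0411
  plasticizer: 10.7/1.02 = 10.4902
  zinc oxide: 3.8/5.6 = 0.6786
Sum of volumes = 136.5928
SG = 156.2 / 136.5928 = 1.144

SG = 1.144


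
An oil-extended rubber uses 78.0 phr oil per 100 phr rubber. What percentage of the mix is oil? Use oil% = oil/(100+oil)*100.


Oil % = oil / (100 + oil) * 100
= 78.0 / (100 + 78.0) * 100
= 78.0 / 178.0 * 100
= 43.82%

43.82%


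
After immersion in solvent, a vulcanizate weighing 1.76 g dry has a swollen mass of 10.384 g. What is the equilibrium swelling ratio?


Q = W_swollen / W_dry
Q = 10.384 / 1.76
Q = 5.9

Q = 5.9


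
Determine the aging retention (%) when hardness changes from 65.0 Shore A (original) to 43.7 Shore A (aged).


Retention = aged / original * 100
= 43.7 / 65.0 * 100
= 67.2%

67.2%


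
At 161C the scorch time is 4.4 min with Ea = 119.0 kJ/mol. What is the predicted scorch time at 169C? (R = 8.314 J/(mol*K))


Convert temperatures: T1 = 161 + 273.15 = 434.15 K, T2 = 169 + 273.15 = 442.15 K
ts2_new = 4.4 * exp(119000 / 8.314 * (1/442.15 - 1/434.15))
1/T2 - 1/T1 = -4.1675e-05
ts2_new = 2.42 min

2.42 min


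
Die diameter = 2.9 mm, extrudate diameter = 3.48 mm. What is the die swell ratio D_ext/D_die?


Die swell ratio = D_extrudate / D_die
= 3.48 / 2.9
= 1.2

Die swell = 1.2


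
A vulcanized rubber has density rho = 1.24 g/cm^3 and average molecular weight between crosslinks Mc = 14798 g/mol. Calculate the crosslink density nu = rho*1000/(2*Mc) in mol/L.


nu = rho * 1000 / (2 * Mc)
nu = 1.24 * 1000 / (2 * 14798)
nu = 1240.0 / 29596
nu = 0.0419 mol/L

0.0419 mol/L


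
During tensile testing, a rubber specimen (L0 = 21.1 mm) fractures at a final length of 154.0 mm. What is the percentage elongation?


Elongation = (Lf - L0) / L0 * 100
= (154.0 - 21.1) / 21.1 * 100
= 132.9 / 21.1 * 100
= 629.9%

629.9%


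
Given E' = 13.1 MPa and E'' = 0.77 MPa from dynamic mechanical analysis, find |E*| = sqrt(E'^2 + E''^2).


|E*| = sqrt(E'^2 + E''^2)
= sqrt(13.1^2 + 0.77^2)
= sqrt(171.6100 + 0.5929)
= 13.123 MPa

13.123 MPa


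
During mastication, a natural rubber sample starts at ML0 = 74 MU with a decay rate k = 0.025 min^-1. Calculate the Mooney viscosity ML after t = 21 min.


ML = ML0 * exp(-k * t)
ML = 74 * exp(-0.025 * 21)
ML = 74 * 0.5916
ML = 43.78 MU

43.78 MU


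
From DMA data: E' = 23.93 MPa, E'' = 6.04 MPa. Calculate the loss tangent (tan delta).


tan delta = E'' / E'
= 6.04 / 23.93
= 0.2524

tan delta = 0.2524


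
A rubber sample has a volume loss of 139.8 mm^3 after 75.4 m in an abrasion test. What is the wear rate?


Rate = volume_loss / distance
= 139.8 / 75.4
= 1.854 mm^3/m

1.854 mm^3/m


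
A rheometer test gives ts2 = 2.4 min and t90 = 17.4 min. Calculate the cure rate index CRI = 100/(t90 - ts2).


CRI = 100 / (t90 - ts2)
= 100 / (17.4 - 2.4)
= 100 / 15.0
= 6.67 min^-1

6.67 min^-1


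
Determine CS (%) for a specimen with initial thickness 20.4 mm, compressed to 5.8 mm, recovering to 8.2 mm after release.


CS = (t0 - recovered) / (t0 - ts) * 100
= (20.4 - 8.2) / (20.4 - 5.8) * 100
= 12.2 / 14.6 * 100
= 83.6%

83.6%


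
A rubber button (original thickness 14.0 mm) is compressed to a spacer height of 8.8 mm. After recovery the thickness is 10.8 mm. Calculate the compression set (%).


CS = (t0 - recovered) / (t0 - ts) * 100
= (14.0 - 10.8) / (14.0 - 8.8) * 100
= 3.2 / 5.2 * 100
= 61.5%

61.5%


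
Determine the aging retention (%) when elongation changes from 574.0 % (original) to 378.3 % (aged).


Retention = aged / original * 100
= 378.3 / 574.0 * 100
= 65.9%

65.9%


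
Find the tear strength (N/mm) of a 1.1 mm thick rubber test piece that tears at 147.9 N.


Tear strength = force / thickness
= 147.9 / 1.1
= 134.45 N/mm

134.45 N/mm


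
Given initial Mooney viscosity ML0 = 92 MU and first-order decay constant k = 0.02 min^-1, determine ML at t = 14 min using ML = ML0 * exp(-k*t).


ML = ML0 * exp(-k * t)
ML = 92 * exp(-0.02 * 14)
ML = 92 * 0.7558
ML = 69.53 MU

69.53 MU


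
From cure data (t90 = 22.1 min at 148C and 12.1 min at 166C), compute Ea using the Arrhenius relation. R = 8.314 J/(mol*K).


T1 = 421.15 K, T2 = 439.15 K
1/T1 - 1/T2 = 9.7325e-05
ln(t1/t2) = ln(22.1/12.1) = 0.6024
Ea = 8.314 * 0.6024 / 9.7325e-05 = 51457.9044 J/mol
Ea = 51.46 kJ/mol

51.46 kJ/mol


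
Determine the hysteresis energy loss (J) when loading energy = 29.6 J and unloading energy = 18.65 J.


Hysteresis loss = loading - unloading
= 29.6 - 18.65
= 10.95 J

10.95 J


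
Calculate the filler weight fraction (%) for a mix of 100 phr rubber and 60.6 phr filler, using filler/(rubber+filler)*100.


Filler % = filler / (rubber + filler) * 100
= 60.6 / (100 + 60.6) * 100
= 60.6 / 160.6 * 100
= 37.73%

37.73%


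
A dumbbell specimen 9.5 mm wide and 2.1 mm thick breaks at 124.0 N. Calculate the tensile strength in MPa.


Area = width * thickness = 9.5 * 2.1 = 19.95 mm^2
TS = force / area = 124.0 / 19.95 = 6.22 MPa

6.22 MPa


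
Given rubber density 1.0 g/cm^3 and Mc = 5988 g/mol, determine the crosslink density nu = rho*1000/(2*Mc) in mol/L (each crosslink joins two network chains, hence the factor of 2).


nu = rho * 1000 / (2 * Mc)
nu = 1.0 * 1000 / (2 * 5988)
nu = 1000.0 / 11976
nu = 0.0835 mol/L

0.0835 mol/L


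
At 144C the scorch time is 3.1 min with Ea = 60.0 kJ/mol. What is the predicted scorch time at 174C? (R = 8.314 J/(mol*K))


Convert temperatures: T1 = 144 + 273.15 = 417.15 K, T2 = 174 + 273.15 = 447.15 K
ts2_new = 3.1 * exp(60000 / 8.314 * (1/447.15 - 1/417.15))
1/T2 - 1/T1 = -1.6083e-04
ts2_new = 0.97 min

0.97 min


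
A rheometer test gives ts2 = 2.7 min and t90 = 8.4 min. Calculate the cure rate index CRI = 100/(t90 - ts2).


CRI = 100 / (t90 - ts2)
= 100 / (8.4 - 2.7)
= 100 / 5.7
= 17.54 min^-1

17.54 min^-1


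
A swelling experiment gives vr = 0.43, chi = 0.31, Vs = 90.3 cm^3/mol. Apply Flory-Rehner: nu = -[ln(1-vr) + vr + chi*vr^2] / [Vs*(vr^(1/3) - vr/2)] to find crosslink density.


ln(1 - vr) = ln(1 - 0.43) = -0.5621
Numerator = -((-0.5621) + 0.43 + 0.31 * 0.43^2) = 0.0748
Denominator = 90.3 * (0.43^(1/3) - 0.43/2) = 48.7425
nu = 0.0748 / 48.7425 = 0.0015 mol/cm^3

0.0015 mol/cm^3


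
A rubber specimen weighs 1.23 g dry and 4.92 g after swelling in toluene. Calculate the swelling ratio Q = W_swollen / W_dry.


Q = W_swollen / W_dry
Q = 4.92 / 1.23
Q = 4.0

Q = 4.0


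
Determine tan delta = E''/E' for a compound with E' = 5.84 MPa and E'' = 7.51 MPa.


tan delta = E'' / E'
= 7.51 / 5.84
= 1.286

tan delta = 1.286


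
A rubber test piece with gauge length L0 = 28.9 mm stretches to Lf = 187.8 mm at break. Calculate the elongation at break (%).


Elongation = (Lf - L0) / L0 * 100
= (187.8 - 28.9) / 28.9 * 100
= 158.9 / 28.9 * 100
= 549.8%

549.8%


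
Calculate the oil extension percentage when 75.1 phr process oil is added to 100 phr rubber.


Oil % = oil / (100 + oil) * 100
= 75.1 / (100 + 75.1) * 100
= 75.1 / 175.1 * 100
= 42.89%

42.89%


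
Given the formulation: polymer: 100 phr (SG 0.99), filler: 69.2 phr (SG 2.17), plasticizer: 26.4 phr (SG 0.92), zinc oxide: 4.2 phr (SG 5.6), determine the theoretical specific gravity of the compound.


Sum of weights = 199.8
Volume contributions:
  polymer: 100/0.99 = 101.0101
  filler: 69.2/2.17 = 31.8894
  plasticizer: 26.4/0.92 = 28.6957
  zinc oxide: 4.2/5.6 = 0.7500
Sum of volumes = 162.3452
SG = 199.8 / 162.3452 = 1.231

SG = 1.231


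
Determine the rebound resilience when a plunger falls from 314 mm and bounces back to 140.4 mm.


Resilience = h_rebound / h_drop * 100
= 140.4 / 314 * 100
= 44.7%

44.7%


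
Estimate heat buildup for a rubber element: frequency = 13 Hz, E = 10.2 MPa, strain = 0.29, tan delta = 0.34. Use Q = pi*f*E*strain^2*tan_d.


Q = pi * f * E * strain^2 * tan_d
= pi * 13 * 10.2 * 0.29^2 * 0.34
= pi * 13 * 10.2 * 0.0841 * 0.34
= 11.9116

Q = 11.9116


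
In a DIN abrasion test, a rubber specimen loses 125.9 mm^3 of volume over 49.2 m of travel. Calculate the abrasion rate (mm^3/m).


Rate = volume_loss / distance
= 125.9 / 49.2
= 2.559 mm^3/m

2.559 mm^3/m


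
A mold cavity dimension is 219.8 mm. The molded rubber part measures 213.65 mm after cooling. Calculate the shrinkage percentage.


Shrinkage = (mold - part) / mold * 100
= (219.8 - 213.65) / 219.8 * 100
= 6.15 / 219.8 * 100
= 2.8%

2.8%


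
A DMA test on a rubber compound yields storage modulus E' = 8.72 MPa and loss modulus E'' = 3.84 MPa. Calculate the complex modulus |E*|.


|E*| = sqrt(E'^2 + E''^2)
= sqrt(8.72^2 + 3.84^2)
= sqrt(76.0384 + 14.7456)
= 9.528 MPa

9.528 MPa


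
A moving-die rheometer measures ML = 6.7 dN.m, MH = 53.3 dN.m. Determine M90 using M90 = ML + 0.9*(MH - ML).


M90 = ML + 0.9 * (MH - ML)
M90 = 6.7 + 0.9 * (53.3 - 6.7)
M90 = 6.7 + 0.9 * 46.6
M90 = 48.64 dN.m

48.64 dN.m


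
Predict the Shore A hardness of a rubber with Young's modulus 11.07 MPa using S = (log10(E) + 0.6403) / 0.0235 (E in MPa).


log10(E) = 0.0235*S - 0.6403  =>  S = (log10(E) + 0.6403) / 0.0235
log10(11.07) = 1.044148
S = (1.044148 + 0.6403) / 0.0235 = 1.684448 / 0.0235
S = 71.7

Shore A = 71.7


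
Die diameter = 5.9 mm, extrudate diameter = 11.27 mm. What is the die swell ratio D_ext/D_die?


Die swell ratio = D_extrudate / D_die
= 11.27 / 5.9
= 1.91

Die swell = 1.91


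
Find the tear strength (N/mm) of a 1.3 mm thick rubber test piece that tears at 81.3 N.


Tear strength = force / thickness
= 81.3 / 1.3
= 62.54 N/mm

62.54 N/mm


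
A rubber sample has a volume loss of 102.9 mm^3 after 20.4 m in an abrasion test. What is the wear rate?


Rate = volume_loss / distance
= 102.9 / 20.4
= 5.044 mm^3/m

5.044 mm^3/m


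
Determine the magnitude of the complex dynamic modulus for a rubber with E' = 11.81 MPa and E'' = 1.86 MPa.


|E*| = sqrt(E'^2 + E''^2)
= sqrt(11.81^2 + 1.86^2)
= sqrt(139.4761 + 3.4596)
= 11.956 MPa

11.956 MPa


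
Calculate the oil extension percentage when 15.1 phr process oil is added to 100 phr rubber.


Oil % = oil / (100 + oil) * 100
= 15.1 / (100 + 15.1) * 100
= 15.1 / 115.1 * 100
= 13.12%

13.12%


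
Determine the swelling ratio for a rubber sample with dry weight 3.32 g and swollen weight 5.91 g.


Q = W_swollen / W_dry
Q = 5.91 / 3.32
Q = 1.78

Q = 1.78


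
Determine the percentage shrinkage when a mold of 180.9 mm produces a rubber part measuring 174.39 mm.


Shrinkage = (mold - part) / mold * 100
= (180.9 - 174.39) / 180.9 * 100
= 6.51 / 180.9 * 100
= 3.6%

3.6%


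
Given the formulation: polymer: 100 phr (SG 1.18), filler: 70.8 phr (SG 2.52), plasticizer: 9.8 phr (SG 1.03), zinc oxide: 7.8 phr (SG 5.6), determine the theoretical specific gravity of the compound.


Sum of weights = 188.4
Volume contributions:
  polymer: 100/1.18 = 84.7458
  filler: 70.8/2.52 = 28.0952
  plasticizer: 9.8/1.03 = 9.5146
  zinc oxide: 7.8/5.6 = 1.3929
Sum of volumes = 123.7484
SG = 188.4 / 123.7484 = 1.522

SG = 1.522


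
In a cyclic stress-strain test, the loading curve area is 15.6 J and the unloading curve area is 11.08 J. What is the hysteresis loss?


Hysteresis loss = loading - unloading
= 15.6 - 11.08
= 4.52 J

4.52 J


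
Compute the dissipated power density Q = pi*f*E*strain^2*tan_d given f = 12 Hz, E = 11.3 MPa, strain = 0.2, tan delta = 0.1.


Q = pi * f * E * strain^2 * tan_d
= pi * 12 * 11.3 * 0.2^2 * 0.1
= pi * 12 * 11.3 * 0.0400 * 0.1
= 1.7040

Q = 1.7040


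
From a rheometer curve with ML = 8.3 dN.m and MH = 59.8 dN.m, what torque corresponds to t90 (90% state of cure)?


M90 = ML + 0.9 * (MH - ML)
M90 = 8.3 + 0.9 * (59.8 - 8.3)
M90 = 8.3 + 0.9 * 51.5
M90 = 54.65 dN.m

54.65 dN.m


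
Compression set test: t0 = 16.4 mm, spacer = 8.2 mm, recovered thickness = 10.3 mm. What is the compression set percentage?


CS = (t0 - recovered) / (t0 - ts) * 100
= (16.4 - 10.3) / (16.4 - 8.2) * 100
= 6.1 / 8.2 * 100
= 74.4%

74.4%


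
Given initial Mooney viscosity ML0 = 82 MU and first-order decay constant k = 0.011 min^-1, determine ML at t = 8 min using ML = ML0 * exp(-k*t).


ML = ML0 * exp(-k * t)
ML = 82 * exp(-0.011 * 8)
ML = 82 * 0.9158
ML = 75.09 MU

75.09 MU


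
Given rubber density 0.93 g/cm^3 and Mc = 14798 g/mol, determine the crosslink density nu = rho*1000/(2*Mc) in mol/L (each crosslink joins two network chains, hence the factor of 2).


nu = rho * 1000 / (2 * Mc)
nu = 0.93 * 1000 / (2 * 14798)
nu = 930.0 / 29596
nu = 0.0314 mol/L

0.0314 mol/L


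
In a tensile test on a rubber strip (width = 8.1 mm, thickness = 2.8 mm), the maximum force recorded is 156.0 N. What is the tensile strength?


Area = width * thickness = 8.1 * 2.8 = 22.68 mm^2
TS = force / area = 156.0 / 22.68 = 6.88 MPa

6.88 MPa


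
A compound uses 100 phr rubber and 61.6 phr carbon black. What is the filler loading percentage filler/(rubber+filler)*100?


Filler % = filler / (rubber + filler) * 100
= 61.6 / (100 + 61.6) * 100
= 61.6 / 161.6 * 100
= 38.12%

38.12%


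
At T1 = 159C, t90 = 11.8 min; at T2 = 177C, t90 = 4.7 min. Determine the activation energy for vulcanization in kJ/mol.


T1 = 432.15 K, T2 = 450.15 K
1/T1 - 1/T2 = 9.2530e-05
ln(t1/t2) = ln(11.8/4.7) = 0.9205
Ea = 8.314 * 0.9205 / 9.2530e-05 = 82712.3856 J/mol
Ea = 82.71 kJ/mol

82.71 kJ/mol


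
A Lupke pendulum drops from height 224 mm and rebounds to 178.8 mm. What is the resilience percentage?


Resilience = h_rebound / h_drop * 100
= 178.8 / 224 * 100
= 79.8%

79.8%


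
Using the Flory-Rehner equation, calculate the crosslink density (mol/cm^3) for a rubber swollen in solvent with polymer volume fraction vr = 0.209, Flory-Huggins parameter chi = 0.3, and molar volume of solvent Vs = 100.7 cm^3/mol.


ln(1 - vr) = ln(1 - 0.209) = -0.2345
Numerator = -((-0.2345) + 0.209 + 0.3 * 0.209^2) = 0.0124
Denominator = 100.7 * (0.209^(1/3) - 0.209/2) = 49.2370
nu = 0.0124 / 49.2370 = 2.5089e-04 mol/cm^3

2.5089e-04 mol/cm^3


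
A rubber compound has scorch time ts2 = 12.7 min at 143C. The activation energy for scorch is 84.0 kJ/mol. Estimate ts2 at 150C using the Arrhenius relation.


Convert temperatures: T1 = 143 + 273.15 = 416.15 K, T2 = 150 + 273.15 = 423.15 K
ts2_new = 12.7 * exp(84000 / 8.314 * (1/423.15 - 1/416.15))
1/T2 - 1/T1 = -3.9752e-05
ts2_new = 8.5 min

8.5 min


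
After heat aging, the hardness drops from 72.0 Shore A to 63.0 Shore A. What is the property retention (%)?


Retention = aged / original * 100
= 63.0 / 72.0 * 100
= 87.5%

87.5%


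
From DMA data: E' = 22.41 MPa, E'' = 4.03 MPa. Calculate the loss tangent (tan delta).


tan delta = E'' / E'
= 4.03 / 22.41
= 0.1798

tan delta = 0.1798


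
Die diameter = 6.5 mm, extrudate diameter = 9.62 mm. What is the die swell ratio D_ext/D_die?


Die swell ratio = D_extrudate / D_die
= 9.62 / 6.5
= 1.48

Die swell = 1.48


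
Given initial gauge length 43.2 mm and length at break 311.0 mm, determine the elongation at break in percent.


Elongation = (Lf - L0) / L0 * 100
= (311.0 - 43.2) / 43.2 * 100
= 267.8 / 43.2 * 100
= 619.9%

619.9%


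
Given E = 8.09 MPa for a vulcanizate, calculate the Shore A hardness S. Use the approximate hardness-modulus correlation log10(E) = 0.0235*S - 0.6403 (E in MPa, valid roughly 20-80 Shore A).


log10(E) = 0.0235*S - 0.6403  =>  S = (log10(E) + 0.6403) / 0.0235
log10(8.09) = 0.907949
S = (0.907949 + 0.6403) / 0.0235 = 1.548249 / 0.0235
S = 65.9

Shore A = 65.9


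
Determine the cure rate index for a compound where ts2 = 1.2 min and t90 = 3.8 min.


CRI = 100 / (t90 - ts2)
= 100 / (3.8 - 1.2)
= 100 / 2.6
= 38.46 min^-1

38.46 min^-1


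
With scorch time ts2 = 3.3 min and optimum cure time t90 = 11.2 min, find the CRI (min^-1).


CRI = 100 / (t90 - ts2)
= 100 / (11.2 - 3.3)
= 100 / 7.9
= 12.66 min^-1

12.66 min^-1


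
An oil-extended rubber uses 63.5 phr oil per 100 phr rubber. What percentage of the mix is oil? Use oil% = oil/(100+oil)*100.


Oil % = oil / (100 + oil) * 100
= 63.5 / (100 + 63.5) * 100
= 63.5 / 163.5 * 100
= 38.84%

38.84%


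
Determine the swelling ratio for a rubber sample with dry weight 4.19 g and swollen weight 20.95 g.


Q = W_swollen / W_dry
Q = 20.95 / 4.19
Q = 5.0

Q = 5.0


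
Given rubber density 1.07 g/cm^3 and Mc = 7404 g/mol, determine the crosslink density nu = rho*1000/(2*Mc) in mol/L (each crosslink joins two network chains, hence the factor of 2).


nu = rho * 1000 / (2 * Mc)
nu = 1.07 * 1000 / (2 * 7404)
nu = 1070.0 / 14808
nu = 0.0723 mol/L

0.0723 mol/L


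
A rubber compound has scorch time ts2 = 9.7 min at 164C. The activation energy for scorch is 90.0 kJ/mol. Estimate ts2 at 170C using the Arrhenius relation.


Convert temperatures: T1 = 164 + 273.15 = 437.15 K, T2 = 170 + 273.15 = 443.15 K
ts2_new = 9.7 * exp(90000 / 8.314 * (1/443.15 - 1/437.15))
1/T2 - 1/T1 = -3.0972e-05
ts2_new = 6.94 min

6.94 min


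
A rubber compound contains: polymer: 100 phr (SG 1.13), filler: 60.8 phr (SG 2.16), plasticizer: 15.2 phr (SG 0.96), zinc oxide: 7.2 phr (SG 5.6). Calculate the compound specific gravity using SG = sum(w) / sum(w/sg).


Sum of weights = 183.2
Volume contributions:
  polymer: 100/1.13 = 88.4956
  filler: 60.8/2.16 = 28.1481
  plasticizer: 15.2/0.96 = 15.8333
  zinc oxide: 7.2/5.6 = 1.2857
Sum of volumes = 133.7628
SG = 183.2 / 133.7628 = 1.37

SG = 1.37


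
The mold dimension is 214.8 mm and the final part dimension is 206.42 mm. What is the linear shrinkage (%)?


Shrinkage = (mold - part) / mold * 100
= (214.8 - 206.42) / 214.8 * 100
= 8.38 / 214.8 * 100
= 3.9%

3.9%


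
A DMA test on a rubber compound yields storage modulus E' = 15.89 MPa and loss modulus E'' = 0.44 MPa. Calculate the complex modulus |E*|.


|E*| = sqrt(E'^2 + E''^2)
= sqrt(15.89^2 + 0.44^2)
= sqrt(252.4921 + 0.1936)
= 15.896 MPa

15.896 MPa


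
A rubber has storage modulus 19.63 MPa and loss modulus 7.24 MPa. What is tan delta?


tan delta = E'' / E'
= 7.24 / 19.63
= 0.3688

tan delta = 0.3688


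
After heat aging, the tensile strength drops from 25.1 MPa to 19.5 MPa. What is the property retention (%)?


Retention = aged / original * 100
= 19.5 / 25.1 * 100
= 77.7%

77.7%


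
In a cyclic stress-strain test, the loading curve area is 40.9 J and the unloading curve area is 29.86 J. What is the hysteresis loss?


Hysteresis loss = loading - unloading
= 40.9 - 29.86
= 11.04 J

11.04 J


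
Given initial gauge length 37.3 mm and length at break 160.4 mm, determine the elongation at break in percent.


Elongation = (Lf - L0) / L0 * 100
= (160.4 - 37.3) / 37.3 * 100
= 123.1 / 37.3 * 100
= 330.0%

330.0%


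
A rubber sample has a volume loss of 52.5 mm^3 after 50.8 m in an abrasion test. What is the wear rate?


Rate = volume_loss / distance
= 52.5 / 50.8
= 1.033 mm^3/m

1.033 mm^3/m


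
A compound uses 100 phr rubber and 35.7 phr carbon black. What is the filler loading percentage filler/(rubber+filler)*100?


Filler % = filler / (rubber + filler) * 100
= 35.7 / (100 + 35.7) * 100
= 35.7 / 135.7 * 100
= 26.31%

26.31%


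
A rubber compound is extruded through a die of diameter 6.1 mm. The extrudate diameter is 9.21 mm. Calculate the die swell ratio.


Die swell ratio = D_extrudate / D_die
= 9.21 / 6.1
= 1.51

Die swell = 1.51


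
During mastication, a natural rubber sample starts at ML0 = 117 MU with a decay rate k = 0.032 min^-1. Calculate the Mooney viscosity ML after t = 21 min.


ML = ML0 * exp(-k * t)
ML = 117 * exp(-0.032 * 21)
ML = 117 * 0.5107
ML = 59.75 MU

59.75 MU


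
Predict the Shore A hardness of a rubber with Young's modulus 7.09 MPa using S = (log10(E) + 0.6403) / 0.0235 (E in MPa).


log10(E) = 0.0235*S - 0.6403  =>  S = (log10(E) + 0.6403) / 0.0235
log10(7.09) = 0.850646
S = (0.850646 + 0.6403) / 0.0235 = 1.490946 / 0.0235
S = 63.4

Shore A = 63.4


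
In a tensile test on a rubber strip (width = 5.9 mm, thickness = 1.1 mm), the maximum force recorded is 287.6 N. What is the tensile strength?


Area = width * thickness = 5.9 * 1.1 = 6.49 mm^2
TS = force / area = 287.6 / 6.49 = 44.31 MPa

44.31 MPa


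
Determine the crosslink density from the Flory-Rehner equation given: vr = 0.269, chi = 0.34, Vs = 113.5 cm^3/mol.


ln(1 - vr) = ln(1 - 0.269) = -0.3133
Numerator = -((-0.3133) + 0.269 + 0.34 * 0.269^2) = 0.0197
Denominator = 113.5 * (0.269^(1/3) - 0.269/2) = 58.0021
nu = 0.0197 / 58.0021 = 3.4032e-04 mol/cm^3

3.4032e-04 mol/cm^3


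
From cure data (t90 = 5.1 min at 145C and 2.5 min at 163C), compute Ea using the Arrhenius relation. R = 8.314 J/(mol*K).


T1 = 418.15 K, T2 = 436.15 K
1/T1 - 1/T2 = 9.8697e-05
ln(t1/t2) = ln(5.1/2.5) = 0.7129
Ea = 8.314 * 0.7129 / 9.8697e-05 = 60057.1127 J/mol
Ea = 60.06 kJ/mol

60.06 kJ/mol


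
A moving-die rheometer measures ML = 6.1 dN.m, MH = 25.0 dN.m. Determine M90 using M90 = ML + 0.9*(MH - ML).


M90 = ML + 0.9 * (MH - ML)
M90 = 6.1 + 0.9 * (25.0 - 6.1)
M90 = 6.1 + 0.9 * 18.9
M90 = 23.11 dN.m

23.11 dN.m


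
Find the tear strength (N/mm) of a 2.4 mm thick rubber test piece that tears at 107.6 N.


Tear strength = force / thickness
= 107.6 / 2.4
= 44.83 N/mm

44.83 N/mm


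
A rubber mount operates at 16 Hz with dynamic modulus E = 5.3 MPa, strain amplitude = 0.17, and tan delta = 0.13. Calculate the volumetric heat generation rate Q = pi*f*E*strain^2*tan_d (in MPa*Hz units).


Q = pi * f * E * strain^2 * tan_d
= pi * 16 * 5.3 * 0.17^2 * 0.13
= pi * 16 * 5.3 * 0.0289 * 0.13
= 1.0009

Q = 1.0009


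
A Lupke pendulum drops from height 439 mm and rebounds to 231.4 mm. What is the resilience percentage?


Resilience = h_rebound / h_drop * 100
= 231.4 / 439 * 100
= 52.7%

52.7%


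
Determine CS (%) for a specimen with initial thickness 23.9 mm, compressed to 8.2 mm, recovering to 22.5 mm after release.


CS = (t0 - recovered) / (t0 - ts) * 100
= (23.9 - 22.5) / (23.9 - 8.2) * 100
= 1.4 / 15.7 * 100
= 8.9%

8.9%


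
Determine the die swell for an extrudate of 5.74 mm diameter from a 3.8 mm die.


Die swell ratio = D_extrudate / D_die
= 5.74 / 3.8
= 1.511

Die swell = 1.511


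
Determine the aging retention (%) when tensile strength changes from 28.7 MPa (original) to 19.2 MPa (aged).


Retention = aged / original * 100
= 19.2 / 28.7 * 100
= 66.9%

66.9%


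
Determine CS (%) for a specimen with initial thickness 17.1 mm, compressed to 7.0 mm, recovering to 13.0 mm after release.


CS = (t0 - recovered) / (t0 - ts) * 100
= (17.1 - 13.0) / (17.1 - 7.0) * 100
= 4.1 / 10.1 * 100
= 40.6%

40.6%


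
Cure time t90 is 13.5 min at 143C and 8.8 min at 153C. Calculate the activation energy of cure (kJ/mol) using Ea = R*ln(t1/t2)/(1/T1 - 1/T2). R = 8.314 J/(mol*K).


T1 = 416.15 K, T2 = 426.15 K
1/T1 - 1/T2 = 5.6388e-05
ln(t1/t2) = ln(13.5/8.8) = 0.4279
Ea = 8.314 * 0.4279 / 5.6388e-05 = 63096.2034 J/mol
Ea = 63.1 kJ/mol

63.1 kJ/mol


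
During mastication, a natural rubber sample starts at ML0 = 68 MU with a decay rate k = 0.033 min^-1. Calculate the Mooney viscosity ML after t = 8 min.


ML = ML0 * exp(-k * t)
ML = 68 * exp(-0.033 * 8)
ML = 68 * 0.7680
ML = 52.22 MU

52.22 MU


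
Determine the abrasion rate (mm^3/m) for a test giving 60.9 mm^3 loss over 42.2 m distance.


Rate = volume_loss / distance
= 60.9 / 42.2
= 1.443 mm^3/m

1.443 mm^3/m


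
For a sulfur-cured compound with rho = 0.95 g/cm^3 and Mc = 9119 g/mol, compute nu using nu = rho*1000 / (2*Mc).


nu = rho * 1000 / (2 * Mc)
nu = 0.95 * 1000 / (2 * 9119)
nu = 950.0 / 18238
nu = 0.0521 mol/L

0.0521 mol/L


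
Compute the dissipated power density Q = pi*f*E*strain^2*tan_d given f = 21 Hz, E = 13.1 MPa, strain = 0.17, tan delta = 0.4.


Q = pi * f * E * strain^2 * tan_d
= pi * 21 * 13.1 * 0.17^2 * 0.4
= pi * 21 * 13.1 * 0.0289 * 0.4
= 9.9908

Q = 9.9908


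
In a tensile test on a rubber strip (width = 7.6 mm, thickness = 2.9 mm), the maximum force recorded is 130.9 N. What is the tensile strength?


Area = width * thickness = 7.6 * 2.9 = 22.04 mm^2
TS = force / area = 130.9 / 22.04 = 5.94 MPa

5.94 MPa
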